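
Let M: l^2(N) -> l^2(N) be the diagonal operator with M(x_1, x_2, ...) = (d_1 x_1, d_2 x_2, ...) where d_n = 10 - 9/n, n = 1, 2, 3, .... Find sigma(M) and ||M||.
sigma(M) = {10 - 9/n : n ≥ 1} ∪ {10}; ||M|| = 10

A bounded diagonal operator on l^2 with diagonal entries d_n has spectrum equal to the closure of {d_n : n ≥ 1}: every d_n is an eigenvalue (with eigenvector e_n), so {d_n} ⊂ sigma(M); the spectrum is closed, so its closure is too; and for lambda not in the closure, (M - lambda I) has bounded inverse (the diagonal entries 1/(d_n - lambda) are bounded). For our sequence d_n = 10 - 9/n, n = 1, 2, 3, ...:
  - {d_n} = {10 - 9/n : n ≥ 1}; the only limit point is 10
  - closure = {10 - 9/n : n ≥ 1} ∪ {10}
For the norm: a diagonal operator has ||M|| = sup_n |d_n|. Here d_n = 10 - 9/n increases monotonically from d_1 = 1 toward 10, with all terms in [1, 10); so sup_n |d_n| = 10 (the supremum is the limit, not attained). So ||M|| = 10.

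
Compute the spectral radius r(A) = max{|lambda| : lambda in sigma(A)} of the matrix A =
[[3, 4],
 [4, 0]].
r(A) = (3 + sqrt(73))/2 ≈ 5.772

The eigenvalues of A are the roots of its characteristic polynomial. With M = A (coefficients from the trace and determinant):
  p(λ) = det(λ I - M) = λ^2 - 3λ - 16.
For λ^2 - 3λ - 16 the discriminant is 73. It is nonnegative but not a perfect square, so the roots are real and irrational: λ = (3 ± sqrt(73))/2 ≈ 5.772, -2.772.
Thus the eigenvalues (to 4 decimals) are 5.772 (modulus 5.772); -2.772 (modulus 2.772). The spectral radius is the largest modulus: r(A) = (3 + sqrt(73))/2 ≈ 5.772. (Cross-check: r(A) ≤ ||A||_2 ≈ 5.772; equality holds whenever A is normal, though it can also hold for some non-normal A.)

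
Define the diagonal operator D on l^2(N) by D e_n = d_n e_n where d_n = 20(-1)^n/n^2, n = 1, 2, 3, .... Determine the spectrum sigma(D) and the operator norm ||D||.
sigma(D) = {20(-1)^n/n^2 : n ≥ 1} ∪ {0}; ||D|| = 20

A bounded diagonal operator on l^2 with diagonal entries d_n has spectrum equal to the closure of {d_n : n ≥ 1}: every d_n is an eigenvalue (with eigenvector e_n), so {d_n} ⊂ sigma(D); the spectrum is closed, so its closure is too; and for lambda not in the closure, (D - lambda I) has bounded inverse (the diagonal entries 1/(d_n - lambda) are bounded). For our sequence d_n = 20(-1)^n/n^2, n = 1, 2, 3, ...:
  - {d_n} = {20(-1)^n/n^2 : n ≥ 1}; the only limit point is 0
  - closure = {20(-1)^n/n^2 : n ≥ 1} ∪ {0}
For the norm: a diagonal operator has ||D|| = sup_n |d_n|. Here |d_n| = 20/n^2 is decreasing, so sup_n |d_n| = |d_1| = 20. So ||D|| = 20.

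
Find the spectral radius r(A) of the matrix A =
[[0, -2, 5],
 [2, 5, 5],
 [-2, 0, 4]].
r(A) ≈ 5.6797

The eigenvalues of A are the roots of its characteristic polynomial. With M = A (coefficients from the trace, the sum of principal 2x2 minors, and det A):
  p(λ) = det(λ I - M) = λ^3 - 9λ^2 + 34λ - 86.
No integer candidate from the rational root theorem (±divisors of 86) is a root, so the roots are irrational. The cubic discriminant is Δ = -40360 < 0, so there is one real root and a complex-conjugate pair. p(5) = -16 and p(6) = 10 have opposite signs, so a root lies in (5, 6); Newton's method refines it to λ ≈ 5.6797. Dividing out (λ - (5.6797)) leaves approximately λ^2 - 3.3203λ + 15.1417. For λ^2 - 3.3203λ + 15.1417 the discriminant is -49.5422. It is negative, so the remaining roots are the complex-conjugate pair λ ≈ 1.6602 ± 3.5193i. Their product equals the constant term, so |λ|^2 ≈ 15.1417 and |λ| ≈ 3.8912.
Thus the eigenvalues (to 4 decimals) are 5.6797 (modulus 5.6797); 1.6602 ± 3.5193i (modulus 3.8912). The spectral radius is the largest modulus: r(A) ≈ 5.6797. (Cross-check: r(A) ≤ ||A||_2 ≈ 8.4709; equality holds whenever A is normal, though it can also hold for some non-normal A.)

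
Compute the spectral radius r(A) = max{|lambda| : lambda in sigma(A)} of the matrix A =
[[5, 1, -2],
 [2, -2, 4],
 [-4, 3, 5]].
r(A) = (4 + sqrt(148))/2 ≈ 8.0828

The eigenvalues of A are the roots of its characteristic polynomial. With M = A (coefficients from the trace, the sum of principal 2x2 minors, and det A):
  p(λ) = det(λ I - M) = λ^3 - 8λ^2 - 17λ + 132.
By the rational root theorem any rational root is an integer divisor of 132. Testing λ = 4: p(4) = 64 - 128 - 68 + 132 = 0, so λ = 4 is a root. Dividing out (λ - 4) leaves p(λ) = (λ - 4)(λ^2 - 4λ - 33). For λ^2 - 4λ - 33 the discriminant is 148. It is nonnegative but not a perfect square, so the roots are real and irrational: λ = (4 ± sqrt(148))/2 ≈ 8.0828, -4.0828.
Thus the eigenvalues (to 4 decimals) are 8.0828 (modulus 8.0828); -4.0828 (modulus 4.0828); 4 (modulus 4). The spectral radius is the largest modulus: r(A) = (4 + sqrt(148))/2 ≈ 8.0828. (Cross-check: r(A) ≤ ||A||_2 ≈ 8.3264; equality holds whenever A is normal, though it can also hold for some non-normal A.)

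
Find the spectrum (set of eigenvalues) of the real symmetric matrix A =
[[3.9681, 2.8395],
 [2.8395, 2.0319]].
sigma(A) ≈ {0, 6}

A is real symmetric, so its spectrum consists of real eigenvalues. Expanding the characteristic polynomial of the displayed matrix gives
  det(λ I - A) = p(λ) = λ^2 + (-6)λ + (0).
Solving p(λ) = 0 yields eigenvalues ≈ 0, 6. (A is shown rounded to 4 decimals, so these recover the underlying integer eigenvalues to within that precision.)
Verification: the trace of A = 6 equals the sum of eigenvalues 6, and det(A) ≈ 0.0000 matches the eigenvalue product 0.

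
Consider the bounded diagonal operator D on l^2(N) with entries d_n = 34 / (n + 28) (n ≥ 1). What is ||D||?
||D|| = 34/29 (attained at n = 1)

For D diagonal, ||D|| = sup_n |d_n| = sup_n 34/(n + 28). This is positive and strictly decreasing in n, so the supremum is attained at n = 1: d_1 = 34/(1 + 28) = 34/29. Hence ||D|| = 34/29.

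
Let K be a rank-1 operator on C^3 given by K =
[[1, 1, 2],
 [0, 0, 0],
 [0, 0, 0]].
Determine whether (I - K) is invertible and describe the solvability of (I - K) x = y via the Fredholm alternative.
(I - K) is singular (det(I - K) = 0, i.e. 1 ∈ sigma(K)). (I - K) x = y is solvable iff y ⊥ ker((I - K)^*) = span{(1, 1, 2)}, i.e. iff y_1 + y_2 + 2y_3 = 0. When solvable, the solutions are x = y + c·(1, 0, 0), c arbitrary (ker(I - K) = span{(1, 0, 0)}, dimension 1).

K has rank 1, so it is an outer product K = u v^T: every row of K is a multiple of one row vector. Reading off the entries, u = (1, 0, 0) and v = (1, 1, 2) (row i of K equals u_i·v^T). A rank-one matrix u v^T satisfies K u = u (v·u) and kills the (2)-dimensional subspace v^⊥, so its characteristic polynomial is lambda^2 (lambda - v·u) with v·u = tr K = 1. Hence the eigenvalues of I - K are 1 (multiplicity 2) and 1 - (1) = 0, so det(I - K) = 0. (Direct check: I - K =
[[0, -1, -2],
 [0, 1, 0],
 [0, 0, 1]]
has determinant 0.) So 1 is an eigenvalue of K and (I - K) is not invertible. The finite-dimensional Fredholm alternative says: either (I - K) is invertible, or ker(I - K) ≠ {0} and then range(I - K) = ker((I - K)^*)^⊥, with dim ker(I - K) = dim ker((I - K)^*). We are in the second case, so we need both kernels. Kernel of I - K: (I - K) u = u - u (v·u) = u - u = 0, so ker(I - K) = span{u} = span{(1, 0, 0)} (it is exactly 1-dimensional because rank(I - K) = 2). Kernel of the adjoint: K is real, so (I - K)^* = I - K^T = I - v u^T, and (I - v u^T) v = v - v (u·v) = 0; hence ker((I - K)^*) = span{v} = span{(1, 1, 2)}. Therefore (I - K) x = y is solvable iff <y, v> = 0, i.e. iff y_1 + y_2 + 2y_3 = 0. When this holds, K y = u (v·y) = 0, so (I - K) y = y and x = y is a particular solution; the full solution set is the line x = y + c·u = y + c·(1, 0, 0), c ∈ C.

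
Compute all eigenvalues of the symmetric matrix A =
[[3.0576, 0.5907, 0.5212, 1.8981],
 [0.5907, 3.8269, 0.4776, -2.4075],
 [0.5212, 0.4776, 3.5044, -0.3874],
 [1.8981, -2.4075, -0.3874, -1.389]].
sigma(A) ≈ {-3, 3, 4, 5}

A is real symmetric, so its spectrum consists of real eigenvalues. Expanding the characteristic polynomial of the displayed matrix gives
  det(λ I - A) = p(λ) = λ^4 + (-9)λ^3 + (11)λ^2 + (81)λ + (-179.9959).
Solving p(λ) = 0 yields eigenvalues ≈ -3, 3, 4, 5. (A is shown rounded to 4 decimals, so these recover the underlying integer eigenvalues to within that precision.)
Verification: the trace of A = 9 equals the sum of eigenvalues 9, and det(A) ≈ -179.9959 matches the eigenvalue product -180.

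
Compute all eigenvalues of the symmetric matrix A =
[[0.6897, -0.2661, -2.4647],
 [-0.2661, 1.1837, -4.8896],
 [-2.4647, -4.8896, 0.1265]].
sigma(A) ≈ {-5, 1, 6}

A is real symmetric, so its spectrum consists of real eigenvalues. Expanding the characteristic polynomial of the displayed matrix gives
  det(λ I - A) = p(λ) = λ^3 + (-2)λ^2 + (-29)λ + (30).
Solving p(λ) = 0 yields eigenvalues ≈ -5, 1, 6. (A is shown rounded to 4 decimals, so these recover the underlying integer eigenvalues to within that precision.)
Verification: the trace of A = 2 equals the sum of eigenvalues 2, and det(A) ≈ -29.9996 matches the eigenvalue product -30.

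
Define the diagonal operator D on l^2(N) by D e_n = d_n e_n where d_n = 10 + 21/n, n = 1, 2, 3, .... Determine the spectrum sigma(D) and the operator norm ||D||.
sigma(D) = {10 + 21/n : n ≥ 1} ∪ {10}; ||D|| = 31

A bounded diagonal operator on l^2 with diagonal entries d_n has spectrum equal to the closure of {d_n : n ≥ 1}: every d_n is an eigenvalue (with eigenvector e_n), so {d_n} ⊂ sigma(D); the spectrum is closed, so its closure is too; and for lambda not in the closure, (D - lambda I) has bounded inverse (the diagonal entries 1/(d_n - lambda) are bounded). For our sequence d_n = 10 + 21/n, n = 1, 2, 3, ...:
  - {d_n} = {10 + 21/n : n ≥ 1}; the only limit point is 10
  - closure = {10 + 21/n : n ≥ 1} ∪ {10}
For the norm: a diagonal operator has ||D|| = sup_n |d_n|. Here d_n = 10 + 21/n is positive and decreasing, so sup_n |d_n| = d_1 = 10 + 21 = 31. So ||D|| = 31.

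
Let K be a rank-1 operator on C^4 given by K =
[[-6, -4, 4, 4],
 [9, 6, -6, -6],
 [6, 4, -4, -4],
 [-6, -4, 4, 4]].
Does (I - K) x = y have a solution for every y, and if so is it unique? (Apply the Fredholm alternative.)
(I - K) is invertible (det(I - K) = 1 ≠ 0), so for every y in C^4 the equation (I - K) x = y has a unique solution.

K has rank 1, so it is an outer product K = u v^T: every row of K is a multiple of one row vector. Reading off the entries, u = (-2, 3, 2, -2) and v = (3, 2, -2, -2) (row i of K equals u_i·v^T). A rank-one matrix u v^T satisfies K u = u (v·u) and kills the (3)-dimensional subspace v^⊥, so its characteristic polynomial is lambda^3 (lambda - v·u) with v·u = tr K = 0. Hence the eigenvalues of I - K are 1 (multiplicity 3) and 1 - (0) = 1, so det(I - K) = 1. (Direct check: I - K =
[[7, 4, -4, -4],
 [-9, -5, 6, 6],
 [-6, -4, 5, 4],
 [6, 4, -4, -3]]
has determinant 1.) The finite-dimensional Fredholm alternative says: either (I - K) is invertible, or ker(I - K) ≠ {0} and then range(I - K) = ker((I - K)^*)^⊥, with dim ker(I - K) = dim ker((I - K)^*). Since det(I - K) ≠ 0, 1 is not an eigenvalue of K and ker(I - K) = {0}, so we are in the first case: for every y there is a unique x = (I - K)^(-1) y. Explicitly, by the Sherman–Morrison formula, (I - u v^T)^(-1) = I + u v^T/(1 - v·u), i.e. (I - K)^(-1) = I + K.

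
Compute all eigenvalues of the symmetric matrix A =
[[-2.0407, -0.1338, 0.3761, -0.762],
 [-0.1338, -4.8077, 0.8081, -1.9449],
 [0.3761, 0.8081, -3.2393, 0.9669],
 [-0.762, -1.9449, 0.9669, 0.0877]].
sigma(A) ≈ {-6, -3, -2, 1}

A is real symmetric, so its spectrum consists of real eigenvalues. Expanding the characteristic polynomial of the displayed matrix gives
  det(λ I - A) = p(λ) = λ^4 + (10)λ^3 + (25)λ^2 + (0)λ + (-36).
Solving p(λ) = 0 yields eigenvalues ≈ -6, -3, -2, 1. (A is shown rounded to 4 decimals, so these recover the underlying integer eigenvalues to within that precision.)
Verification: the trace of A = -10 equals the sum of eigenvalues -10, and det(A) ≈ -35.9997 matches the eigenvalue product -36.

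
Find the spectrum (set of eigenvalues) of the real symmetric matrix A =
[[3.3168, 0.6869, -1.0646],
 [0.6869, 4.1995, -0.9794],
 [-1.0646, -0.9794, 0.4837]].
sigma(A) ≈ {0, 3, 5}

A is real symmetric, so its spectrum consists of real eigenvalues. Expanding the characteristic polynomial of the displayed matrix gives
  det(λ I - A) = p(λ) = λ^3 + (-8)λ^2 + (15)λ + (0).
Solving p(λ) = 0 yields eigenvalues ≈ 0, 3, 5. (A is shown rounded to 4 decimals, so these recover the underlying integer eigenvalues to within that precision.)
Verification: the trace of A = 8 equals the sum of eigenvalues 8, and det(A) ≈ 0.0004 matches the eigenvalue product 0.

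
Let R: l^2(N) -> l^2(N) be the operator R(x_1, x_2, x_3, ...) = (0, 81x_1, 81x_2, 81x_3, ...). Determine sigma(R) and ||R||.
sigma(R) = closed disk {z in C : |z| ≤ 81}; ||R|| = 81

Note R = 81·U where U is the unit right shift (U x)_k = x_{k-1} (with x_0 := 0); so ||R|| = 81||U|| and sigma(R) = 81·sigma(U). ||R x||^2 = sum_{k≥1} |81x_k|^2 = 6561||x||^2, so ||R|| = 81 and sigma(R) ⊂ {|z| ≤ 81}. For any |lambda| < 81, the equation (R - lambda I) x = 0 forces x_1 = 0, then 81x_k = lambda x_{k+1} ⇒ x = 0, so R has no eigenvalues. But (R - lambda I) is not surjective for |lambda| < 81: solving (R - lambda I) x = e_1 would require x_n proportional to (lambda/81)^(-n), which is not in l^2. So every |lambda| < 81 lies in the residual spectrum. The boundary |lambda| = 81 is in the approximate point spectrum (the spectrum is closed). Hence sigma(R) is the closed disk of radius 81.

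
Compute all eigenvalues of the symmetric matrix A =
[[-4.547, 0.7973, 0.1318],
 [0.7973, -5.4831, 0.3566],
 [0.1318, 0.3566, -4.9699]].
sigma(A) ≈ {-6, -5, -4}

A is real symmetric, so its spectrum consists of real eigenvalues. Expanding the characteristic polynomial of the displayed matrix gives
  det(λ I - A) = p(λ) = λ^3 + (15)λ^2 + (74)λ + (120).
Solving p(λ) = 0 yields eigenvalues ≈ -6, -5, -4. (A is shown rounded to 4 decimals, so these recover the underlying integer eigenvalues to within that precision.)
Verification: the trace of A = -15 equals the sum of eigenvalues -15, and det(A) ≈ -120.0001 matches the eigenvalue product -120.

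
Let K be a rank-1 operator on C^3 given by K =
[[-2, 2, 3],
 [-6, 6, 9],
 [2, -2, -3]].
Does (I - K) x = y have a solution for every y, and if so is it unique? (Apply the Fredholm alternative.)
(I - K) is singular (det(I - K) = 0, i.e. 1 ∈ sigma(K)). (I - K) x = y is solvable iff y ⊥ ker((I - K)^*) = span{(-2, 2, 3)}, i.e. iff -2y_1 + 2y_2 + 3y_3 = 0. When solvable, the solutions are x = y + c·(1, 3, -1), c arbitrary (ker(I - K) = span{(1, 3, -1)}, dimension 1).

K has rank 1, so it is an outer product K = u v^T: every row of K is a multiple of one row vector. Reading off the entries, u = (1, 3, -1) and v = (-2, 2, 3) (row i of K equals u_i·v^T). A rank-one matrix u v^T satisfies K u = u (v·u) and kills the (2)-dimensional subspace v^⊥, so its characteristic polynomial is lambda^2 (lambda - v·u) with v·u = tr K = 1. Hence the eigenvalues of I - K are 1 (multiplicity 2) and 1 - (1) = 0, so det(I - K) = 0. (Direct check: I - K =
[[3, -2, -3],
 [6, -5, -9],
 [-2, 2, 4]]
has determinant 0.) So 1 is an eigenvalue of K and (I - K) is not invertible. The finite-dimensional Fredholm alternative says: either (I - K) is invertible, or ker(I - K) ≠ {0} and then range(I - K) = ker((I - K)^*)^⊥, with dim ker(I - K) = dim ker((I - K)^*). We are in the second case, so we need both kernels. Kernel of I - K: (I - K) u = u - u (v·u) = u - u = 0, so ker(I - K) = span{u} = span{(1, 3, -1)} (it is exactly 1-dimensional because rank(I - K) = 2). Kernel of the adjoint: K is real, so (I - K)^* = I - K^T = I - v u^T, and (I - v u^T) v = v - v (u·v) = 0; hence ker((I - K)^*) = span{v} = span{(-2, 2, 3)}. Therefore (I - K) x = y is solvable iff <y, v> = 0, i.e. iff -2y_1 + 2y_2 + 3y_3 = 0. When this holds, K y = u (v·y) = 0, so (I - K) y = y and x = y is a particular solution; the full solution set is the line x = y + c·u = y + c·(1, 3, -1), c ∈ C.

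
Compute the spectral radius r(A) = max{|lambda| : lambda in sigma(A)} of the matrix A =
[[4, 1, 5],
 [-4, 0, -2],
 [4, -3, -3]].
r(A) ≈ 6.5572

The eigenvalues of A are the roots of its characteristic polynomial. With M = A (coefficients from the trace, the sum of principal 2x2 minors, and det A):
  p(λ) = det(λ I - M) = λ^3 - λ^2 - 34λ - 16.
No integer candidate from the rational root theorem (±divisors of 16) is a root, so the roots are irrational. The cubic discriminant is Δ = 141604 > 0, so there are three distinct real roots. p(-6) = -64 and p(-5) = 4 have opposite signs, so a root lies in (-6, -5); Newton's method refines it to λ ≈ -5.0766. p(-1) = 16 and p(0) = -16 have opposite signs, so a root lies in (-1, 0); Newton's method refines it to λ ≈ -0.4806. p(6) = -40 and p(7) = 40 have opposite signs, so a root lies in (6, 7); Newton's method refines it to λ ≈ 6.5572. Check (Vieta): the three roots sum to 1, matching tr M = 1.
Thus the eigenvalues (to 4 decimals) are -5.0766 (modulus 5.0766); -0.4806 (modulus 0.4806); 6.5572 (modulus 6.5572). The spectral radius is the largest modulus: r(A) ≈ 6.5572. (Cross-check: r(A) ≤ ||A||_2 ≈ 7.7359; equality holds whenever A is normal, though it can also hold for some non-normal A.)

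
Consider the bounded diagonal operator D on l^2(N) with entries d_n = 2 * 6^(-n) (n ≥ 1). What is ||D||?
||D|| = 1/3 (attained at n = 1)

For D diagonal, ||D|| = sup_n |d_n|. The sequence d_n = 2 * 6^(-n) is positive and strictly decreasing (ratio 6^(-1) < 1), so the supremum is d_1 = 2/6 = 1/3. Hence ||D|| = 1/3.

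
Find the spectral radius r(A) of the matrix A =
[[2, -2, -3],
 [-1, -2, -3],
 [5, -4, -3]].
r(A) ≈ 4.5361

The eigenvalues of A are the roots of its characteristic polynomial. With M = A (coefficients from the trace, the sum of principal 2x2 minors, and det A):
  p(λ) = det(λ I - M) = λ^3 + 3λ^2 - 3λ + 18.
No integer candidate from the rational root theorem (±divisors of 18) is a root, so the roots are irrational. The cubic discriminant is Δ = -13419 < 0, so there is one real root and a complex-conjugate pair. p(-5) = -17 and p(-4) = 14 have opposite signs, so a root lies in (-5, -4); Newton's method refines it to λ ≈ -4.5361. Dividing out (λ - (-4.5361)) leaves approximately λ^2 - 1.5361λ + 3.9681. For λ^2 - 1.5361λ + 3.9681 the discriminant is -13.5128. It is negative, so the remaining roots are the complex-conjugate pair λ ≈ 0.7681 ± 1.838i. Their product equals the constant term, so |λ|^2 ≈ 3.9681 and |λ| ≈ 1.992.
Thus the eigenvalues (to 4 decimals) are -4.5361 (modulus 4.5361); 0.7681 ± 1.838i (modulus 1.992). The spectral radius is the largest modulus: r(A) ≈ 4.5361. (Cross-check: r(A) ≤ ||A||_2 ≈ 8.3469; equality holds whenever A is normal, though it can also hold for some non-normal A.)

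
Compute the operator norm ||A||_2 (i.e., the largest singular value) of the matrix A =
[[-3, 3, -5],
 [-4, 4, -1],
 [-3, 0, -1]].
||A||_2 ≈ 8.5552 (= sqrt(largest eigenvalue of A^T A))

||A||_2 = sigma_max(A) = sqrt(lambda_max(A^T A)). Form the symmetric matrix M = A^T A =
[[34, -25, 22],
 [-25, 25, -19],
 [22, -19, 27]].
Its characteristic polynomial (trace, sum of principal 2x2 minors, determinant of M give the coefficients) is
  p(λ) = det(λ I - M) = λ^3 - 86λ^2 + 973λ - 2601.
No integer candidate from the rational root theorem (±divisors of 2601) is a root, so the roots are irrational. The cubic discriminant is Δ = 434787969 > 0, so there are three distinct real roots. p(4) = -21 and p(5) = 239 have opposite signs, so a root lies in (4, 5); Newton's method refines it to λ ≈ 4.064. p(8) = 191 and p(9) = -81 have opposite signs, so a root lies in (8, 9); Newton's method refines it to λ ≈ 8.7444. p(73) = -849 and p(74) = 3689 have opposite signs, so a root lies in (73, 74); Newton's method refines it to λ ≈ 73.1917. Check (Vieta): the three roots sum to 86, matching tr M = 86.
So the eigenvalues of A^T A are ≈ 4.064, 8.7444, 73.1917 (all ≥ 0, as they must be for A^T A). The largest is λ_max ≈ 73.1917, hence ||A||_2 = sqrt(λ_max) ≈ 8.5552.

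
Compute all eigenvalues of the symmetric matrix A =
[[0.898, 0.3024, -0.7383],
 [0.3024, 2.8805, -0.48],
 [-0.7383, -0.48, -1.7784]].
sigma(A) ≈ {-2, 1, 3}

A is real symmetric, so its spectrum consists of real eigenvalues. Expanding the characteristic polynomial of the displayed matrix gives
  det(λ I - A) = p(λ) = λ^3 + (-2)λ^2 + (-5)λ + (6).
Solving p(λ) = 0 yields eigenvalues ≈ -2, 1, 3. (A is shown rounded to 4 decimals, so these recover the underlying integer eigenvalues to within that precision.)
Verification: the trace of A = 2 equals the sum of eigenvalues 2, and det(A) ≈ -6.0002 matches the eigenvalue product -6.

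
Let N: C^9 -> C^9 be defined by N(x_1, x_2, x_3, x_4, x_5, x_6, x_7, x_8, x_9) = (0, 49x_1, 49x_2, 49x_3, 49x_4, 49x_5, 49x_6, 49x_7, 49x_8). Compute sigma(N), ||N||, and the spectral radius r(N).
sigma(N) = {0}; ||N|| = 49; r(N) = 0. (N is nilpotent with N^9 = 0.)

On C^9, N is a strictly lower-triangular matrix with 49 on the subdiagonal and zeros elsewhere, so its characteristic polynomial is lambda^9 and every eigenvalue is 0: sigma(N) = {0}. For the operator norm, N e_i = 49e_{i+1} for i = 1, ..., 8 and N e_9 = 0, so the singular values of N are 49 (with multiplicity 8) and 0; hence ||N|| = 49. The spectral radius r(N) = max|lambda| = 0. Note ||N|| > r(N) — characteristic of non-normal nilpotent operators. Indeed N^9 = 0.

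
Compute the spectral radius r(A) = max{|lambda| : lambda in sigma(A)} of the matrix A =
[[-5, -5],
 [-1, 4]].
r(A) = (1 + sqrt(101))/2 ≈ 5.5249

The eigenvalues of A are the roots of its characteristic polynomial. With M = A (coefficients from the trace and determinant):
  p(λ) = det(λ I - M) = λ^2 + λ - 25.
For λ^2 + λ - 25 the discriminant is 101. It is nonnegative but not a perfect square, so the roots are real and irrational: λ = (-1 ± sqrt(101))/2 ≈ 4.5249, -5.5249.
Thus the eigenvalues (to 4 decimals) are 4.5249 (modulus 4.5249); -5.5249 (modulus 5.5249). The spectral radius is the largest modulus: r(A) = (1 + sqrt(101))/2 ≈ 5.5249. (Cross-check: r(A) ≤ ||A||_2 ≈ 7.4699; equality holds whenever A is normal, though it can also hold for some non-normal A.)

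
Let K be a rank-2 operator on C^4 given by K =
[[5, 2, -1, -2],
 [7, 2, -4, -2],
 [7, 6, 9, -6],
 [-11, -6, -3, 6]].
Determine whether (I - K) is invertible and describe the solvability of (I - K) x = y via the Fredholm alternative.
(I - K) is invertible (det(I - K) = 113 ≠ 0), so for every y in C^4 the equation (I - K) x = y has a unique solution.

K has rank 2 and factors as K = U V^T = u1 v1^T + u2 v2^T with u1 = (1, 1, 3, -3), v1 = (3, 2, 2, -2), u2 = (-1, -2, 1, 1), v2 = (-2, 0, 3, 0) (multiplying out reproduces the displayed K). The nonzero eigenvalues of U V^T coincide with those of the 2 x 2 matrix G = V^T U = [[v1·u1, v1·u2], [v2·u1, v2·u2]] = [[17, -7], [7, 5]], and by the Sylvester determinant identity det(I_4 - U V^T) = det(I_2 - V^T U) = det([[-16, 7], [-7, -4]]) = (-16)(-4) - (7)(-7) = 113. (Direct check: I - K =
[[-4, -2, 1, 2],
 [-7, -1, 4, 2],
 [-7, -6, -8, 6],
 [11, 6, 3, -5]]
has determinant 113.) The finite-dimensional Fredholm alternative says: either (I - K) is invertible, or ker(I - K) ≠ {0} and then range(I - K) = ker((I - K)^*)^⊥, with dim ker(I - K) = dim ker((I - K)^*). Since det(I - K) ≠ 0, 1 is not an eigenvalue of K and ker(I - K) = {0}, so we are in the first case: for every y there is a unique x = (I - K)^(-1) y. (Explicitly, by the Woodbury identity, (I - U V^T)^(-1) = I + U (I_2 - G)^(-1) V^T.)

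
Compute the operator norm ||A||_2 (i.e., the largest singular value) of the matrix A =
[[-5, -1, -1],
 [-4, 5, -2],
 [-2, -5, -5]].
||A||_2 ≈ 8.0547 (= sqrt(largest eigenvalue of A^T A))

||A||_2 = sigma_max(A) = sqrt(lambda_max(A^T A)). Form the symmetric matrix M = A^T A =
[[45, -5, 23],
 [-5, 51, 16],
 [23, 16, 30]].
Its characteristic polynomial (trace, sum of principal 2x2 minors, determinant of M give the coefficients) is
  p(λ) = det(λ I - M) = λ^3 - 126λ^2 + 4365λ - 25921.
No integer candidate from the rational root theorem (±divisors of 25921) is a root, so the roots are irrational. The cubic discriminant is Δ = 884688129 > 0, so there are three distinct real roots. p(7) = -1197 and p(8) = 1447 have opposite signs, so a root lies in (7, 8); Newton's method refines it to λ ≈ 7.4431. p(53) = 367 and p(54) = -163 have opposite signs, so a root lies in (53, 54); Newton's method refines it to λ ≈ 53.6782. p(64) = -513 and p(65) = 79 have opposite signs, so a root lies in (64, 65); Newton's method refines it to λ ≈ 64.8788. Check (Vieta): the three roots sum to 126, matching tr M = 126.
So the eigenvalues of A^T A are ≈ 7.4431, 53.6782, 64.8788 (all ≥ 0, as they must be for A^T A). The largest is λ_max ≈ 64.8788, hence ||A||_2 = sqrt(λ_max) ≈ 8.0547.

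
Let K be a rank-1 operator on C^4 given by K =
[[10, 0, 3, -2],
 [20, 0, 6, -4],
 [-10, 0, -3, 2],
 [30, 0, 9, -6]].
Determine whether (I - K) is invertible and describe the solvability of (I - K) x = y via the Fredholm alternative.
(I - K) is singular (det(I - K) = 0, i.e. 1 ∈ sigma(K)). (I - K) x = y is solvable iff y ⊥ ker((I - K)^*) = span{(10, 0, 3, -2)}, i.e. iff 10y_1 + 3y_3 - 2y_4 = 0. When solvable, the solutions are x = y + c·(1, 2, -1, 3), c arbitrary (ker(I - K) = span{(1, 2, -1, 3)}, dimension 1).

K has rank 1, so it is an outer product K = u v^T: every row of K is a multiple of one row vector. Reading off the entries, u = (1, 2, -1, 3) and v = (10, 0, 3, -2) (row i of K equals u_i·v^T). A rank-one matrix u v^T satisfies K u = u (v·u) and kills the (3)-dimensional subspace v^⊥, so its characteristic polynomial is lambda^3 (lambda - v·u) with v·u = tr K = 1. Hence the eigenvalues of I - K are 1 (multiplicity 3) and 1 - (1) = 0, so det(I - K) = 0. (Direct check: I - K =
[[-9, 0, -3, 2],
 [-20, 1, -6, 4],
 [10, 0, 4, -2],
 [-30, 0, -9, 7]]
has determinant 0.) So 1 is an eigenvalue of K and (I - K) is not invertible. The finite-dimensional Fredholm alternative says: either (I - K) is invertible, or ker(I - K) ≠ {0} and then range(I - K) = ker((I - K)^*)^⊥, with dim ker(I - K) = dim ker((I - K)^*). We are in the second case, so we need both kernels. Kernel of I - K: (I - K) u = u - u (v·u) = u - u = 0, so ker(I - K) = span{u} = span{(1, 2, -1, 3)} (it is exactly 1-dimensional because rank(I - K) = 3). Kernel of the adjoint: K is real, so (I - K)^* = I - K^T = I - v u^T, and (I - v u^T) v = v - v (u·v) = 0; hence ker((I - K)^*) = span{v} = span{(10, 0, 3, -2)}. Therefore (I - K) x = y is solvable iff <y, v> = 0, i.e. iff 10y_1 + 3y_3 - 2y_4 = 0. When this holds, K y = u (v·y) = 0, so (I - K) y = y and x = y is a particular solution; the full solution set is the line x = y + c·u = y + c·(1, 2, -1, 3), c ∈ C.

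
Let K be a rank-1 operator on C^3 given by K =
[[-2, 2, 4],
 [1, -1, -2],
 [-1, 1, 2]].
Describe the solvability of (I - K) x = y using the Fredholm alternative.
(I - K) is invertible (det(I - K) = 2 ≠ 0), so for every y in C^3 the equation (I - K) x = y has a unique solution.

K has rank 1, so it is an outer product K = u v^T: every row of K is a multiple of one row vector. Reading off the entries, u = (-2, 1, -1) and v = (1, -1, -2) (row i of K equals u_i·v^T). A rank-one matrix u v^T satisfies K u = u (v·u) and kills the (2)-dimensional subspace v^⊥, so its characteristic polynomial is lambda^2 (lambda - v·u) with v·u = tr K = -1. Hence the eigenvalues of I - K are 1 (multiplicity 2) and 1 - (-1) = 2, so det(I - K) = 2. (Direct check: I - K =
[[3, -2, -4],
 [-1, 2, 2],
 [1, -1, -1]]
has determinant 2.) The finite-dimensional Fredholm alternative says: either (I - K) is invertible, or ker(I - K) ≠ {0} and then range(I - K) = ker((I - K)^*)^⊥, with dim ker(I - K) = dim ker((I - K)^*). Since det(I - K) ≠ 0, 1 is not an eigenvalue of K and ker(I - K) = {0}, so we are in the first case: for every y there is a unique x = (I - K)^(-1) y. Explicitly, by the Sherman–Morrison formula, (I - u v^T)^(-1) = I + u v^T/(1 - v·u), i.e. (I - K)^(-1) = I + K/(2).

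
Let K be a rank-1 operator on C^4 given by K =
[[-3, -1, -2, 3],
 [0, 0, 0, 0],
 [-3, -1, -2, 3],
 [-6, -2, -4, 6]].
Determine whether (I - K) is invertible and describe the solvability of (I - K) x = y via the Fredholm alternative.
(I - K) is singular (det(I - K) = 0, i.e. 1 ∈ sigma(K)). (I - K) x = y is solvable iff y ⊥ ker((I - K)^*) = span{(-3, -1, -2, 3)}, i.e. iff -3y_1 - y_2 - 2y_3 + 3y_4 = 0. When solvable, the solutions are x = y + c·(1, 0, 1, 2), c arbitrary (ker(I - K) = span{(1, 0, 1, 2)}, dimension 1).

K has rank 1, so it is an outer product K = u v^T: every row of K is a multiple of one row vector. Reading off the entries, u = (1, 0, 1, 2) and v = (-3, -1, -2, 3) (row i of K equals u_i·v^T). A rank-one matrix u v^T satisfies K u = u (v·u) and kills the (3)-dimensional subspace v^⊥, so its characteristic polynomial is lambda^3 (lambda - v·u) with v·u = tr K = 1. Hence the eigenvalues of I - K are 1 (multiplicity 3) and 1 - (1) = 0, so det(I - K) = 0. (Direct check: I - K =
[[4, 1, 2, -3],
 [0, 1, 0, 0],
 [3, 1, 3, -3],
 [6, 2, 4, -5]]
has determinant 0.) So 1 is an eigenvalue of K and (I - K) is not invertible. The finite-dimensional Fredholm alternative says: either (I - K) is invertible, or ker(I - K) ≠ {0} and then range(I - K) = ker((I - K)^*)^⊥, with dim ker(I - K) = dim ker((I - K)^*). We are in the second case, so we need both kernels. Kernel of I - K: (I - K) u = u - u (v·u) = u - u = 0, so ker(I - K) = span{u} = span{(1, 0, 1, 2)} (it is exactly 1-dimensional because rank(I - K) = 3). Kernel of the adjoint: K is real, so (I - K)^* = I - K^T = I - v u^T, and (I - v u^T) v = v - v (u·v) = 0; hence ker((I - K)^*) = span{v} = span{(-3, -1, -2, 3)}. Therefore (I - K) x = y is solvable iff <y, v> = 0, i.e. iff -3y_1 - y_2 - 2y_3 + 3y_4 = 0. When this holds, K y = u (v·y) = 0, so (I - K) y = y and x = y is a particular solution; the full solution set is the line x = y + c·u = y + c·(1, 0, 1, 2), c ∈ C.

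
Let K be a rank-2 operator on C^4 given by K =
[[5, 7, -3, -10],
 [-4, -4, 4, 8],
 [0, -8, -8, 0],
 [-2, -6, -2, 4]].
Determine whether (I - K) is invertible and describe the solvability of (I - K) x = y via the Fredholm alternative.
(I - K) is invertible (det(I - K) = 36 ≠ 0), so for every y in C^4 the equation (I - K) x = y has a unique solution.

K has rank 2 and factors as K = U V^T = u1 v1^T + u2 v2^T with u1 = (2, -2, 2, 0), v1 = (1, -1, -3, -2), u2 = (3, -2, -2, -2), v2 = (1, 3, 1, -2) (multiplying out reproduces the displayed K). The nonzero eigenvalues of U V^T coincide with those of the 2 x 2 matrix G = V^T U = [[v1·u1, v1·u2], [v2·u1, v2·u2]] = [[-2, 15], [-2, -1]], and by the Sylvester determinant identity det(I_4 - U V^T) = det(I_2 - V^T U) = det([[3, -15], [2, 2]]) = (3)(2) - (-15)(2) = 36. (Direct check: I - K =
[[-4, -7, 3, 10],
 [4, 5, -4, -8],
 [0, 8, 9, 0],
 [2, 6, 2, -3]]
has determinant 36.) The finite-dimensional Fredholm alternative says: either (I - K) is invertible, or ker(I - K) ≠ {0} and then range(I - K) = ker((I - K)^*)^⊥, with dim ker(I - K) = dim ker((I - K)^*). Since det(I - K) ≠ 0, 1 is not an eigenvalue of K and ker(I - K) = {0}, so we are in the first case: for every y there is a unique x = (I - K)^(-1) y. (Explicitly, by the Woodbury identity, (I - U V^T)^(-1) = I + U (I_2 - G)^(-1) V^T.)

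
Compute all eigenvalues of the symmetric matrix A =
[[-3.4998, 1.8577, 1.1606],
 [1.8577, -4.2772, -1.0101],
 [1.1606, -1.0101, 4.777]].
sigma(A) ≈ {-6, -2, 5}

A is real symmetric, so its spectrum consists of real eigenvalues. Expanding the characteristic polynomial of the displayed matrix gives
  det(λ I - A) = p(λ) = λ^3 + (3)λ^2 + (-28)λ + (-60).
Solving p(λ) = 0 yields eigenvalues ≈ -6, -2, 5. (A is shown rounded to 4 decimals, so these recover the underlying integer eigenvalues to within that precision.)
Verification: the trace of A = -3 equals the sum of eigenvalues -3, and det(A) ≈ 59.9995 matches the eigenvalue product 60.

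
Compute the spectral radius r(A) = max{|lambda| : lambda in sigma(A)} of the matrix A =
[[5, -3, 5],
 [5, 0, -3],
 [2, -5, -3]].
r(A) ≈ 6.7289

The eigenvalues of A are the roots of its characteristic polynomial. With M = A (coefficients from the trace, the sum of principal 2x2 minors, and det A):
  p(λ) = det(λ I - M) = λ^3 - 2λ^2 - 25λ + 227.
No integer candidate from the rational root theorem (±divisors of 227) is a root, so the roots are irrational. The cubic discriminant is Δ = -1114719 < 0, so there is one real root and a complex-conjugate pair. p(-7) = -39 and p(-6) = 89 have opposite signs, so a root lies in (-7, -6); Newton's method refines it to λ ≈ -6.7289. Dividing out (λ - (-6.7289)) leaves approximately λ^2 - 8.7289λ + 33.7353. For λ^2 - 8.7289λ + 33.7353 the discriminant is -58.7481. It is negative, so the remaining roots are the complex-conjugate pair λ ≈ 4.3644 ± 3.8324i. Their product equals the constant term, so |λ|^2 ≈ 33.7353 and |λ| ≈ 5.8082.
Thus the eigenvalues (to 4 decimals) are -6.7289 (modulus 6.7289); 4.3644 ± 3.8324i (modulus 5.8082). The spectral radius is the largest modulus: r(A) ≈ 6.7289. (Cross-check: r(A) ≤ ||A||_2 ≈ 8.4448; equality holds whenever A is normal, though it can also hold for some non-normal A.)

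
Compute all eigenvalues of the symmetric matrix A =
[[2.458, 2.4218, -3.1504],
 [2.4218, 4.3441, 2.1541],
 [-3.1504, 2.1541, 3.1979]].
sigma(A) ≈ {-2, 6} (6 with multiplicity 2)

A is real symmetric, so its spectrum consists of real eigenvalues. Expanding the characteristic polynomial of the displayed matrix gives
  det(λ I - A) = p(λ) = λ^3 + (-10)λ^2 + (12)λ + (72).
Solving p(λ) = 0 yields eigenvalues ≈ -2, 6, 6. (A is shown rounded to 4 decimals, so these recover the underlying integer eigenvalues to within that precision.)
Verification: the trace of A = 10 equals the sum of eigenvalues 10, and det(A) ≈ -72.0003 matches the eigenvalue product -72.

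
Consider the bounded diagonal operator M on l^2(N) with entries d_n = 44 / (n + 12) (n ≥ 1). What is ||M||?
||M|| = 44/13 (attained at n = 1)

For M diagonal, ||M|| = sup_n |d_n| = sup_n 44/(n + 12). This is positive and strictly decreasing in n, so the supremum is attained at n = 1: d_1 = 44/(1 + 12) = 44/13. Hence ||M|| = 44/13.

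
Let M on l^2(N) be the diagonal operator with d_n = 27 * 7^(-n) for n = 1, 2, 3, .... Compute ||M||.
||M|| = 27/7 (attained at n = 1)

For M diagonal, ||M|| = sup_n |d_n|. The sequence d_n = 27 * 7^(-n) is positive and strictly decreasing (ratio 7^(-1) < 1), so the supremum is d_1 = 27/7. Hence ||M|| = 27/7.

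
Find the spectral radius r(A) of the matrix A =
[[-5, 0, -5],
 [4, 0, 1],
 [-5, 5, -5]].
r(A) ≈ 11.0645

The eigenvalues of A are the roots of its characteristic polynomial. With M = A (coefficients from the trace, the sum of principal 2x2 minors, and det A):
  p(λ) = det(λ I - M) = λ^3 + 10λ^2 - 5λ + 75.
No integer candidate from the rational root theorem (±divisors of 75) is a root, so the roots are irrational. The cubic discriminant is Δ = -516375 < 0, so there is one real root and a complex-conjugate pair. p(-12) = -153 and p(-11) = 9 have opposite signs, so a root lies in (-12, -11); Newton's method refines it to λ ≈ -11.0645. Dividing out (λ - (-11.0645)) leaves approximately λ^2 - 1.0645λ + 6.7784. For λ^2 - 1.0645λ + 6.7784 the discriminant is -25.9805. It is negative, so the remaining roots are the complex-conjugate pair λ ≈ 0.5323 ± 2.5486i. Their product equals the constant term, so |λ|^2 ≈ 6.7784 and |λ| ≈ 2.6035.
Thus the eigenvalues (to 4 decimals) are -11.0645 (modulus 11.0645); 0.5323 ± 2.5486i (modulus 2.6035). The spectral radius is the largest modulus: r(A) ≈ 11.0645. (Cross-check: r(A) ≤ ||A||_2 ≈ 11.1988; equality holds whenever A is normal, though it can also hold for some non-normal A.)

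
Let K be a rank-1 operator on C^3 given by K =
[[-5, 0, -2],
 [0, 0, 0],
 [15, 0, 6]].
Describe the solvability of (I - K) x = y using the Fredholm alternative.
(I - K) is singular (det(I - K) = 0, i.e. 1 ∈ sigma(K)). (I - K) x = y is solvable iff y ⊥ ker((I - K)^*) = span{(-5, 0, -2)}, i.e. iff -5y_1 - 2y_3 = 0. When solvable, the solutions are x = y + c·(1, 0, -3), c arbitrary (ker(I - K) = span{(1, 0, -3)}, dimension 1).

K has rank 1, so it is an outer product K = u v^T: every row of K is a multiple of one row vector. Reading off the entries, u = (1, 0, -3) and v = (-5, 0, -2) (row i of K equals u_i·v^T). A rank-one matrix u v^T satisfies K u = u (v·u) and kills the (2)-dimensional subspace v^⊥, so its characteristic polynomial is lambda^2 (lambda - v·u) with v·u = tr K = 1. Hence the eigenvalues of I - K are 1 (multiplicity 2) and 1 - (1) = 0, so det(I - K) = 0. (Direct check: I - K =
[[6, 0, 2],
 [0, 1, 0],
 [-15, 0, -5]]
has determinant 0.) So 1 is an eigenvalue of K and (I - K) is not invertible. The finite-dimensional Fredholm alternative says: either (I - K) is invertible, or ker(I - K) ≠ {0} and then range(I - K) = ker((I - K)^*)^⊥, with dim ker(I - K) = dim ker((I - K)^*). We are in the second case, so we need both kernels. Kernel of I - K: (I - K) u = u - u (v·u) = u - u = 0, so ker(I - K) = span{u} = span{(1, 0, -3)} (it is exactly 1-dimensional because rank(I - K) = 2). Kernel of the adjoint: K is real, so (I - K)^* = I - K^T = I - v u^T, and (I - v u^T) v = v - v (u·v) = 0; hence ker((I - K)^*) = span{v} = span{(-5, 0, -2)}. Therefore (I - K) x = y is solvable iff <y, v> = 0, i.e. iff -5y_1 - 2y_3 = 0. When this holds, K y = u (v·y) = 0, so (I - K) y = y and x = y is a particular solution; the full solution set is the line x = y + c·u = y + c·(1, 0, -3), c ∈ C.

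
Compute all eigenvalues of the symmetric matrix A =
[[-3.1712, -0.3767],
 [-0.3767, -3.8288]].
sigma(A) ≈ {-4, -3}

A is real symmetric, so its spectrum consists of real eigenvalues. Expanding the characteristic polynomial of the displayed matrix gives
  det(λ I - A) = p(λ) = λ^2 + (7)λ + (12).
Solving p(λ) = 0 yields eigenvalues ≈ -4, -3. (A is shown rounded to 4 decimals, so these recover the underlying integer eigenvalues to within that precision.)
Verification: the trace of A = -7 equals the sum of eigenvalues -7, and det(A) ≈ 12.0000 matches the eigenvalue product 12.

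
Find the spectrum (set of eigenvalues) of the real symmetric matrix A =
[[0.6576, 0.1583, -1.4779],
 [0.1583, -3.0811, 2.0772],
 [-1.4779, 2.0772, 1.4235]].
sigma(A) ≈ {-4, 0, 3}

A is real symmetric, so its spectrum consists of real eigenvalues. Expanding the characteristic polynomial of the displayed matrix gives
  det(λ I - A) = p(λ) = λ^3 + (1)λ^2 + (-12)λ + (0).
Solving p(λ) = 0 yields eigenvalues ≈ -4, 0, 3. (A is shown rounded to 4 decimals, so these recover the underlying integer eigenvalues to within that precision.)
Verification: the trace of A = -1 equals the sum of eigenvalues -1, and det(A) ≈ 0.0005 matches the eigenvalue product 0.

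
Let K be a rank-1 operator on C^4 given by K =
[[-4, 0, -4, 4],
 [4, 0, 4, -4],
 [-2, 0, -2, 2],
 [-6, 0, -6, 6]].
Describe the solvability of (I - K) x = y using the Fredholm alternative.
(I - K) is invertible (det(I - K) = 1 ≠ 0), so for every y in C^4 the equation (I - K) x = y has a unique solution.

K has rank 1, so it is an outer product K = u v^T: every row of K is a multiple of one row vector. Reading off the entries, u = (-2, 2, -1, -3) and v = (2, 0, 2, -2) (row i of K equals u_i·v^T). A rank-one matrix u v^T satisfies K u = u (v·u) and kills the (3)-dimensional subspace v^⊥, so its characteristic polynomial is lambda^3 (lambda - v·u) with v·u = tr K = 0. Hence the eigenvalues of I - K are 1 (multiplicity 3) and 1 - (0) = 1, so det(I - K) = 1. (Direct check: I - K =
[[5, 0, 4, -4],
 [-4, 1, -4, 4],
 [2, 0, 3, -2],
 [6, 0, 6, -5]]
has determinant 1.) The finite-dimensional Fredholm alternative says: either (I - K) is invertible, or ker(I - K) ≠ {0} and then range(I - K) = ker((I - K)^*)^⊥, with dim ker(I - K) = dim ker((I - K)^*). Since det(I - K) ≠ 0, 1 is not an eigenvalue of K and ker(I - K) = {0}, so we are in the first case: for every y there is a unique x = (I - K)^(-1) y. Explicitly, by the Sherman–Morrison formula, (I - u v^T)^(-1) = I + u v^T/(1 - v·u), i.e. (I - K)^(-1) = I + K.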